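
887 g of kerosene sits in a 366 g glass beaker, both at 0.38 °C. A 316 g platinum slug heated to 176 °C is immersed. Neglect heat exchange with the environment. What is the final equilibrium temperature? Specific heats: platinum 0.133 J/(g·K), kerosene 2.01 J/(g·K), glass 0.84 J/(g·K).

T_f ≈ 3.8 °C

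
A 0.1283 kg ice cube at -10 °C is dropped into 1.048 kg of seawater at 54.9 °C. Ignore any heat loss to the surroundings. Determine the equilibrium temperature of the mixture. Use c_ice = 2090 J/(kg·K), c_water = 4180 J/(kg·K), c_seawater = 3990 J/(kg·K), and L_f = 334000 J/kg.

T_f ≈ 39.0 °C

Taking heat into each body as positive, Σ m c ΔT = 0:
warm ice to 0 °C: 0.1283·2090·(0 − (-10)) = 2681.5
  latent heat to melt: 0.1283·334000 = 42852
  warm the meltwater: 536.29 T
  seawater: 4181.5(T − 54.9)
4717.8 T = 229565 − 45534 = 184032
T ≈ 39.01 °C (positive, so assuming full melt was valid).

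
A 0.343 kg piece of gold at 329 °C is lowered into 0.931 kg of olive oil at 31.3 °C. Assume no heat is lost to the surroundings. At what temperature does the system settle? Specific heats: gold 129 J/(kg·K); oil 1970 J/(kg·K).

Net heat exchanged in the isolated system is zero:
0.343*129*(T − 329) + 0.931*1970*(T − 31.3) = 0
1878.3 T = 71964
T = 71964/1878.3 ≈ 38.31 °C

T_f ≈ 38.3 °C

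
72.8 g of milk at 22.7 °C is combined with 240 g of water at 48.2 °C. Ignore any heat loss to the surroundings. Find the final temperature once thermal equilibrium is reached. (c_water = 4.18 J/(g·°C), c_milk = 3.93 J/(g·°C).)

T_f ≈ 42.5 °C

T_f is the heat-capacity-weighted average of the initial temperatures:
T_f = (1003.2·48.2 + 286.1·22.7) / (1003.2 + 286.1)
    = 54849 / 1289.3 ≈ 42.54 °C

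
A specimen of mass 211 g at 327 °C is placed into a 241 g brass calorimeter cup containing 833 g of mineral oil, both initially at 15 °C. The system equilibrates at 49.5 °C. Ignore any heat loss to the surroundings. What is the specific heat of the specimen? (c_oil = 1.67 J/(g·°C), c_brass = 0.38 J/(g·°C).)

c ≈ 0.874 J/(g·°C)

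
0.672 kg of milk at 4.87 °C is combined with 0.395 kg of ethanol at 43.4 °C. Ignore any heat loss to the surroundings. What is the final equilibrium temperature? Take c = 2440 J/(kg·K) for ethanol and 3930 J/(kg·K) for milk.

T_f ≈ 15.2 °C

Set heat shed by the hot body equal to heat absorbed by the cold body:
0.395*2440*(43.4 − T) = 0.672*3930*(T − 4.87)
963.8(43.4 − T) = 2641(T − 4.87)
3604.8 T = 54690  ⇒  T ≈ 15.17 °C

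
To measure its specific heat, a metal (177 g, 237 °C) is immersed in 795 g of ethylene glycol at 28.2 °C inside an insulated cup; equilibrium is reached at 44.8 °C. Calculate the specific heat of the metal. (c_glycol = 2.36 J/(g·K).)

c ≈ 0.916 J/(g·K)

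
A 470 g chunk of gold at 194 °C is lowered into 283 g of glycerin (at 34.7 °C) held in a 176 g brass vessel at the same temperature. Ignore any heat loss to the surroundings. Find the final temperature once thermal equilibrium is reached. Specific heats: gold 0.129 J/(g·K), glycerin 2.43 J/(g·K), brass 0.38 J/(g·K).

Taking heat into each body as positive, Σ m c ΔT = 0:
470·0.129·(T − 194) + 283·2.43·(T − 34.7) + 176·0.38·(T − 34.7) = 0
60.63(T − 194) + 687.69(T − 34.7) + 66.88(T − 34.7) = 0
(60.63 + 687.69 + 66.88) T = 60.63·194 + 687.69·34.7 + 66.88·34.7
T = 37946/815.2 ≈ 46.55 °C

T_f ≈ 46.5 °C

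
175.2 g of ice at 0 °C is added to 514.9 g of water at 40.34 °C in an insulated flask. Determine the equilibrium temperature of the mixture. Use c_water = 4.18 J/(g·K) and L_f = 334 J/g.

T_f ≈ 9.8 °C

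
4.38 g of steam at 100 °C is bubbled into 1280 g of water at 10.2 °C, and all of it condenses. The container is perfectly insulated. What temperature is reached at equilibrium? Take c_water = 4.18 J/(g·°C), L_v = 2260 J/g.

T_f ≈ 12.4 °C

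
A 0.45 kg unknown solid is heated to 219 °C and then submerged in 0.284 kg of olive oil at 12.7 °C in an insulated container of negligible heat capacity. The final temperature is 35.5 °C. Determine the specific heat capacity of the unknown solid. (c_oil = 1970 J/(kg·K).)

m_s c (T_s − T_f) = m_oil c_oil (T_f − T_0):
0.45·c·(219 − 35.5) = 0.284·1970·(35.5 − 12.7)
82.58 c = 12756  ⇒  c ≈ 154.5 J/(kg·K)

c ≈ 154 J/(kg·K)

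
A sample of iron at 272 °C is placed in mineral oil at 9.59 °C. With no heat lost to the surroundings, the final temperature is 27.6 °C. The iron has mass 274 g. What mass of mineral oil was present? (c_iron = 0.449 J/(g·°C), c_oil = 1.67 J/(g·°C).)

m ≈ 1000 g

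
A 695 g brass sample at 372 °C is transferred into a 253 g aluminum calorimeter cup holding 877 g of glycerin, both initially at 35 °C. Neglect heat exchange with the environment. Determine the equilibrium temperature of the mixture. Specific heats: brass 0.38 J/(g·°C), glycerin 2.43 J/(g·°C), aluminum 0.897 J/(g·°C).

Taking heat into each body as positive, Σ m c ΔT = 0:
695×0.38×(T − 372) + 877×2.43×(T − 35) + 253×0.897×(T − 35) = 0
2622.2 T = 180777
T ≈ 68.94 °C

T_f ≈ 68.9 °C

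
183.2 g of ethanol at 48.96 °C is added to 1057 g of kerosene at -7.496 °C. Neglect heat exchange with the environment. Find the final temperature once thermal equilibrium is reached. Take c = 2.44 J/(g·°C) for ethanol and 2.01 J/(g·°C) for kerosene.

T_f ≈ 2.3 °C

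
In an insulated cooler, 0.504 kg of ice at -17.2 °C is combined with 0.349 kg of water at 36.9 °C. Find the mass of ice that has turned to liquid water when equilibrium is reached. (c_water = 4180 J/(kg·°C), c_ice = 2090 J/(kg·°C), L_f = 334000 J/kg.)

m_melted ≈ 0.107 kg

Water can give up m c ΔT = 0.349·4180·36.9 = 53830 J before reaching 0 °C.
Warming the ice to 0 °C takes 0.504·2090·17.2 = 18118 J, leaving 35713 J for melting.
Melting all 0.504 kg of ice would need 0.504·334000 = 168336 J.
That's not enough to melt it all — equilibrium is at 0 °C with ice remaining.
m_melted·334000 = 35713  ⇒  m_melted ≈ 0.1069 kg.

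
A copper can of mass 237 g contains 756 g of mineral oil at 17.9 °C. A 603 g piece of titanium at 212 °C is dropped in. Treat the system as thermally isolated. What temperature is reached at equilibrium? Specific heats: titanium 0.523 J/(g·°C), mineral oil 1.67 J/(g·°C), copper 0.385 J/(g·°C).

T_f = Σ m_i c_i T_i / Σ m_i c_i:
T_f = (315.37·212 + 1262.5·17.9 + 91.25·17.9) / (315.37 + 1262.5 + 91.25)
    = 91091 / 1669.1 ≈ 54.57 °C

T_f ≈ 54.6 °C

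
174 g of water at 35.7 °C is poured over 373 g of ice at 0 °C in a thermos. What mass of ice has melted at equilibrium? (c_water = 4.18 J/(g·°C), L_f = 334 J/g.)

m_melted ≈ 77.7 g

Heat available from the water dropping to 0 °C: 174×4.18×35.7 = 25965 J.
Melting all 373 g of ice would need 373×334 = 124582 J.
Since 25965 < 124582 J, not all the ice melts; equilibrium is at 0 °C.
m_melted×334 = 25965  ⇒  m_melted ≈ 77.74 g.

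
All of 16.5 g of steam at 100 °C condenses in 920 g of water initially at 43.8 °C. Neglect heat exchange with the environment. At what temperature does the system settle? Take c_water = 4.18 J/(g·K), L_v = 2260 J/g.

T_f ≈ 54.3 °C

Conservation of energy gives ΣQ = 0:
latent heat released on condensation: 16.5·2260 = 37290
  condensed water 100 °C→T: 68.97(T − 100)
  original water: 3845.6(T − 43.8)
3914.6 T = 37290 + 6897 + 168437 = 212624
T ≈ 54.32 °C (< 100 °C, so full condensation is consistent).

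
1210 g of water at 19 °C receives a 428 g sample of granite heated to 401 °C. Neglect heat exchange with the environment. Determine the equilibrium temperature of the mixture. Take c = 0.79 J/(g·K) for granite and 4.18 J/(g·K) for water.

Set heat shed by the hot body equal to heat absorbed by the cold body:
428·0.79·(401 − T) = 1210·4.18·(T − 19)
338.12(401 − T) = 5057.8(T − 19)
5395.9 T = 231684  ⇒  T ≈ 42.94 °C

T_f ≈ 42.9 °C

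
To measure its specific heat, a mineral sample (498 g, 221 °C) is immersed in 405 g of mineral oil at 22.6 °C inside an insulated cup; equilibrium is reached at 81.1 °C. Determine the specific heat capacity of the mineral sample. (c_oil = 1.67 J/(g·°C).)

Heat lost by the mineral sample = heat gained by the oil:
498×c×(221 − 81.1) = 405×1.67×(81.1 − 22.6)
69670 c = 39566  ⇒  c ≈ 0.5679 J/(g·°C)

c ≈ 0.568 J/(g·°C)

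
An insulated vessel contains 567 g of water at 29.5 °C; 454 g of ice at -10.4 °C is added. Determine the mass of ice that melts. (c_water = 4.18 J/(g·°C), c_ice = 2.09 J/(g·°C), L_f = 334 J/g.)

Heat available from the water dropping to 0 °C: 567×4.18×29.5 = 69917 J.
Of that, 454×2.09×10.4 = 9868.1 J goes to bring the ice to 0 °C, leaving 60049 J.
Melting all 454 g of ice would need 454×334 = 151636 J.
60049 J < 151636 J, so only part of the ice melts and the system sits at 0 °C.
m_melt = 60049 / L_f = 179.8 g.

m_melted ≈ 180 g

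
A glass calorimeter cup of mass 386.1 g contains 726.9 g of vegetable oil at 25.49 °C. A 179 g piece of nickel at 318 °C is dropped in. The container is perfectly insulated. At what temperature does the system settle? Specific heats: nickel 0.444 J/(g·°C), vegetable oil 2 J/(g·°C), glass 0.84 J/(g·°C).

T_f ≈ 38.0 °C

Taking heat into each body as positive, Σ m c ΔT = 0:
179*0.444*(T − 318) + 726.9*2*(T − 25.49) + 386.1*0.84*(T − 25.49) = 0
1857.6 T = 70598
T ≈ 38.00 °C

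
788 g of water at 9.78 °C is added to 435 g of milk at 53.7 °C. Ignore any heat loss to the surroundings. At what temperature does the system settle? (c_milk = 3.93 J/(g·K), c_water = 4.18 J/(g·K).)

Net heat exchanged in the isolated system is zero:
435×3.93×(T − 53.7) + 788×4.18×(T − 9.78) = 0
1709.6(T − 53.7) + 3293.8(T − 9.78) = 0
5003.4 T = 124017
T ≈ 24.79 °C

T_f ≈ 24.8 °C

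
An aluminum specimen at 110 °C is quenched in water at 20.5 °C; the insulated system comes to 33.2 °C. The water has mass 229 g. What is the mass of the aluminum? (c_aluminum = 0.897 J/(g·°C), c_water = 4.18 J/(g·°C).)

m ≈ 176 g

Let T be the final temperature. ΣQ_i = 0:
m·0.897·(33.2 − 110) + 229·4.18·(33.2 − 20.5) = 0
-68.89 m = -12157
m = -12157/-68.89 ≈ 176.5 g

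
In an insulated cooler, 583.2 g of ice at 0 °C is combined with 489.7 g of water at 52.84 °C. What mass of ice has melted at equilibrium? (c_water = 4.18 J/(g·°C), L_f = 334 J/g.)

Water can give up m c ΔT = 489.7×4.18×52.84 = 108161 J before reaching 0 °C.
Fully melting the ice requires m_ice L_f = 583.2×334 = 194789 J.
108161 J < 194789 J, so only part of the ice melts and the system sits at 0 °C.
m_melted×334 = 108161  ⇒  m_melted ≈ 323.8 g.

m_melted ≈ 324 g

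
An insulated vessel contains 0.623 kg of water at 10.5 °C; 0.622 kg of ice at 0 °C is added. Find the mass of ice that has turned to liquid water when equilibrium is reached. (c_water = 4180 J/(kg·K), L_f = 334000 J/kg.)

Heat available from the water dropping to 0 °C: 0.623·4180·10.5 = 27343 J.
Fully melting the ice requires m_ice L_f = 0.622·334000 = 207748 J.
That's not enough to melt it all — equilibrium is at 0 °C with ice remaining.
Mass melted = 27343/334000 ≈ 0.08187 kg.

m_melted ≈ 0.0819 kg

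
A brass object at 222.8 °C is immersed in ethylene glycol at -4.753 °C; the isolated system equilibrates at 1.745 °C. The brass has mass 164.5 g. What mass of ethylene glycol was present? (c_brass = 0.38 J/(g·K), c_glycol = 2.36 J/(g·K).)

m ≈ 901 g

Let T be the final temperature. ΣQ_i = 0:
164.5×0.38×(1.745 − 222.8) + m×2.36×(1.745 − (-4.753)) = 0
15.34 m = 13818
m = 13818/15.34 ≈ 901.1 g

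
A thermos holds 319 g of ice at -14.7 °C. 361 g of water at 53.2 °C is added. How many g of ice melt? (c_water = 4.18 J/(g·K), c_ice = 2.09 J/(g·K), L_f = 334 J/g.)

Cooling the water to 0 °C releases 361×4.18×53.2 = 80278 J.
Warming the ice to 0 °C takes 319×2.09×14.7 = 9800.6 J, leaving 70477 J for melting.
Fully melting the ice requires m_ice L_f = 319×334 = 106546 J.
That's not enough to melt it all — equilibrium is at 0 °C with ice remaining.
Mass melted = 70477/334 ≈ 211 g.

m_melted ≈ 211 g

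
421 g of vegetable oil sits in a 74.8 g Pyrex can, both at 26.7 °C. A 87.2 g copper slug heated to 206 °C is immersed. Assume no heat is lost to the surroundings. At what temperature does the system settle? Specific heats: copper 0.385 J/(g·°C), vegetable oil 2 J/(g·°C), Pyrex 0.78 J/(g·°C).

T_f ≈ 33.1 °C

Heat gained plus heat lost sum to zero:
87.2·0.385·(T − 206) + 421·2·(T − 26.7) + 74.8·0.78·(T − 26.7) = 0
33.57(T − 206) + 842(T − 26.7) + 58.34(T − 26.7) = 0
(33.57 + 842 + 58.34) T = 33.57·206 + 842·26.7 + 58.34·26.7
T = 30955/933.92 ≈ 33.15 °C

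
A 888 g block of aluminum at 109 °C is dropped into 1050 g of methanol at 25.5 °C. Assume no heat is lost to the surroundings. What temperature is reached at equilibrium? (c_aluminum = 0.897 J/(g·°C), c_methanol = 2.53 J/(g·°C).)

Setting the total heat transfer to zero:
888*0.897*(T − 109) + 1050*2.53*(T − 25.5) = 0
796.54(T − 109) + 2656.5(T − 25.5) = 0
(796.54 + 2656.5) T = 796.54*109 + 2656.5*25.5
T = 154563 / 3453 = 44.8 °C

T_f ≈ 44.8 °C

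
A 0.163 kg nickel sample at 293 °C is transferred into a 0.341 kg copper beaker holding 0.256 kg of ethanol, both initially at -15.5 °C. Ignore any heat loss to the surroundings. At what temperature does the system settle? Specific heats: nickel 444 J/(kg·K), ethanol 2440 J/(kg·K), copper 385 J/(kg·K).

T_f ≈ 11.5 °C

Heat gained plus heat lost sum to zero:
0.163×444×(T − 293) + 0.256×2440×(T − (-15.5)) + 0.341×385×(T − (-15.5)) = 0
72.37(T − 293) + 624.64(T − (-15.5)) + 131.28(T − (-15.5)) = 0
(72.37 + 624.64 + 131.28) T = 72.37×293 + 624.64×(-15.5) + 131.28×(-15.5)
T = 9488.2/828.3 ≈ 11.46 °C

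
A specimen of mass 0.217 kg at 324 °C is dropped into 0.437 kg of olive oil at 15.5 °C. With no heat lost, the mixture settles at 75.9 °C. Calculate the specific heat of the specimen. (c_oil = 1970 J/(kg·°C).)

c ≈ 966 J/(kg·°C)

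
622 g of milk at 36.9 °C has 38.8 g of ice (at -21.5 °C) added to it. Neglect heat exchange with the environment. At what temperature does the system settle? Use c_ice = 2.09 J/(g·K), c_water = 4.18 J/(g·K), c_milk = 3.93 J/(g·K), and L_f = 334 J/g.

T_f ≈ 29.0 °C

Energy balance with sensible and latent terms:
warm ice to 0 °C: 38.8·2.09·(0 − (-21.5)) = 1743.5
  melt ice: 38.8·334 = 12959
  meltwater 0→T: 38.8·4.18·T = 162.18 T
  milk: 2444.5(T − 36.9)
2606.6 T = 90201 − 14703 = 75498
T ≈ 28.96 °C. Since T > 0 °C, the all-ice-melts assumption holds.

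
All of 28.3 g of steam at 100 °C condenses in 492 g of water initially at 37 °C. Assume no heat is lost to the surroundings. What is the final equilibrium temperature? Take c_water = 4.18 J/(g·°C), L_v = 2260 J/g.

T_f ≈ 69.8 °C

Setting the total heat transfer to zero:
steam→water at 100 °C releases m L_v = 28.3·2260 = 63958; condensate cools 100→T: 28.3·4.18·(T − 100) = 118.29(T − 100); original water: 2056.6(T − 37)
2174.9 T = 63958 + 11829 + 76093 = 151880
T ≈ 69.83 °C — below 100 °C, confirming all the steam condensed.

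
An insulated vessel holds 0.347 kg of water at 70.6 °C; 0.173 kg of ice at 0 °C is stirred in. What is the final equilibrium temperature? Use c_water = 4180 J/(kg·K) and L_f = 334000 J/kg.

T_f ≈ 20.5 °C

Conservation of energy gives ΣQ = 0:
melt ice: 0.173·334000 = 57782; meltwater 0→T: 0.173·4180·T = 723.14 T; water cools: 0.347·4180·(T − 70.6) = 1450.5(T − 70.6)
2173.6 T = 102402 − 57782 = 44620
T ≈ 20.53 °C. Since T > 0 °C, the all-ice-melts assumption holds.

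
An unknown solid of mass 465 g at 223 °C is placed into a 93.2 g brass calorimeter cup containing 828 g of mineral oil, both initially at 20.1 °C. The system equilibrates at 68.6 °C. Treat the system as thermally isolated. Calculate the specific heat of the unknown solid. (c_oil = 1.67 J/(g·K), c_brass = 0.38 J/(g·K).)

Heat gained plus heat lost sum to zero:
465·c·(68.6 − 223) + 828·1.67·(68.6 − 20.1) + 93.2·0.38·(68.6 − 20.1) = 0
-71796 c = -68782
c = -68782/-71796 ≈ 0.958 J/(g·K)

c ≈ 0.958 J/(g·K)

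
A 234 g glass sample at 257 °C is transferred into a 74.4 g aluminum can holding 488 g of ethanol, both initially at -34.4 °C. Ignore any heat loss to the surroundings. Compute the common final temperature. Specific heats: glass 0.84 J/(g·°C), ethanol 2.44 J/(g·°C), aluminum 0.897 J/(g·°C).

Taking heat into each body as positive, Σ m c ΔT = 0:
234×0.84×(T − 257) + 488×2.44×(T − (-34.4)) + 74.4×0.897×(T − (-34.4)) = 0
1454 T = 7259.4
T ≈ 4.99 °C

T_f ≈ 5.0 °C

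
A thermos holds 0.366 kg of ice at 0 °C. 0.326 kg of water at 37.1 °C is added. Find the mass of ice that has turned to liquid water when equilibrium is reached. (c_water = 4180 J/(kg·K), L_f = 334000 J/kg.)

m_melted ≈ 0.151 kg

Cooling the water to 0 °C releases 0.326·4180·37.1 = 50555 J.
Melting all 0.366 kg of ice would need 0.366·334000 = 122244 J.
50555 J < 122244 J, so only part of the ice melts and the system sits at 0 °C.
m_melt = 50555 / L_f = 0.1514 kg.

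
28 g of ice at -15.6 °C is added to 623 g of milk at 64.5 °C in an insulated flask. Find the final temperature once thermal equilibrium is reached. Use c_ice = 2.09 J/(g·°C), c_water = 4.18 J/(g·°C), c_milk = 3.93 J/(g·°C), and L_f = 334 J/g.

T_f ≈ 57.6 °C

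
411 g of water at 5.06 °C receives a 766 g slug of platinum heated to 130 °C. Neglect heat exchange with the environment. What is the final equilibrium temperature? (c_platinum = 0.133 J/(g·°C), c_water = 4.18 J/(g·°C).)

T_f = Σ m_i c_i T_i / Σ m_i c_i:
T_f = (101.88×130 + 1718×5.06) / (101.88 + 1718)
    = 21937 / 1819.9 ≈ 12.05 °C

T_f ≈ 12.1 °C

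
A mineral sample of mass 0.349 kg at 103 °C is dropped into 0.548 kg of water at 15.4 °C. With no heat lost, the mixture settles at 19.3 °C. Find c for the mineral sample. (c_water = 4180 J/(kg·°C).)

c ≈ 306 J/(kg·°C)

Taking heat into each body as positive, Σ m c ΔT = 0:
0.349×c×(19.3 − 103) + 0.548×4180×(19.3 − 15.4) = 0
-29.21 c = -8933.5
c = -8933.5/-29.21 ≈ 305.8 J/(kg·°C)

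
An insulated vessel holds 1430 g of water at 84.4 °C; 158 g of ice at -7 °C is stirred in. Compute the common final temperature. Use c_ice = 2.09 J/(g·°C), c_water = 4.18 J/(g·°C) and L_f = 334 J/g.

T_f ≈ 67.7 °C

Sum of m c ΔT and latent-heat terms is zero:
warm ice to 0 °C: 158·2.09·(0 − (-7)) = 2311.5; fusion: m_ice L_f = 158·334 = 52772; meltwater 0→T: 158·4.18·T = 660.44 T; water cools: 1430·4.18·(T − 84.4) = 5977.4(T − 84.4)
6637.8 T = 504493 − 55084 = 449409
T ≈ 67.70 °C (positive, so assuming full melt was valid).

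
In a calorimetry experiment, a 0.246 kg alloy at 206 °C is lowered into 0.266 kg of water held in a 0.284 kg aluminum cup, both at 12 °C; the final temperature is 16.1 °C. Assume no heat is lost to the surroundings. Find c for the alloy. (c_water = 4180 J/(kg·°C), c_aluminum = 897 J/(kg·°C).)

c ≈ 120 J/(kg·°C)

Energy conservation, ΣQ = 0:
0.246×c×(16.1 − 206) + 0.266×4180×(16.1 − 12) + 0.284×897×(16.1 − 12) = 0
-46.72 c = -5603.2
c = -5603.2/-46.72 ≈ 119.9 J/(kg·°C)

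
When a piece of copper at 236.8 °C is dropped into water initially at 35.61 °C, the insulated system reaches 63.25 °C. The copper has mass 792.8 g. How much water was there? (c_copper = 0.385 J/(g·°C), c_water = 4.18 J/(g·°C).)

Conservation of energy gives ΣQ = 0:
792.8×0.385×(63.25 − 236.8) + m×4.18×(63.25 − 35.61) = 0
115.54 m = 52972
m = 52972/115.54 ≈ 458.5 g

m ≈ 458 g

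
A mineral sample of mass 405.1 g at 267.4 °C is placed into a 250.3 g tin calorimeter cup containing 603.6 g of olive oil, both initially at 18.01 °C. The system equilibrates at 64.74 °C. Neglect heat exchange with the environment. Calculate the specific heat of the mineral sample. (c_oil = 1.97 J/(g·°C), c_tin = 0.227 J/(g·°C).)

c ≈ 0.709 J/(g·°C)

Taking heat into each body as positive, Σ m c ΔT = 0:
405.1·c·(64.74 − 267.4) + 603.6·1.97·(64.74 − 18.01) + 250.3·0.227·(64.74 − 18.01) = 0
-82098 c = -58221
c = -58221/-82098 ≈ 0.7092 J/(g·°C)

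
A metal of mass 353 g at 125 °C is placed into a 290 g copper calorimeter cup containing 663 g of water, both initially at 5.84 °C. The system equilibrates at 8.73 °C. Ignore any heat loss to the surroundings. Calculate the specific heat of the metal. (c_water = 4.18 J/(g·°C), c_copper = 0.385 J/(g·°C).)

Net heat exchanged in the isolated system is zero:
353×c×(8.73 − 125) + 663×4.18×(8.73 − 5.84) + 290×0.385×(8.73 − 5.84) = 0
-41043 c = -8331.8
c = -8331.8/-41043 ≈ 0.203 J/(g·°C)

c ≈ 0.203 J/(g·°C)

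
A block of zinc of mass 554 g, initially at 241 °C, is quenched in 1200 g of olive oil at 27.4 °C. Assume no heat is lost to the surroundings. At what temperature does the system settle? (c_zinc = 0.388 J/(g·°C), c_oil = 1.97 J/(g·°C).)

Setting the total heat transfer to zero:
554*0.388*(T − 241) + 1200*1.97*(T − 27.4) = 0
214.95(T − 241) + 2364(T − 27.4) = 0
(214.95 + 2364) T = 214.95*241 + 2364*27.4
T = 116577/2579 ≈ 45.20 °C

T_f ≈ 45.2 °C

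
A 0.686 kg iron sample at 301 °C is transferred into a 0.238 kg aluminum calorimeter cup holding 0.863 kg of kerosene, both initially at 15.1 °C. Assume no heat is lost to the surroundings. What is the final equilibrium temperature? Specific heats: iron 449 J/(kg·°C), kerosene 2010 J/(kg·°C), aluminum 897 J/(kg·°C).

T_f is the heat-capacity-weighted average of the initial temperatures:
T_f = (308.01·301 + 1734.6·15.1 + 213.49·15.1) / (308.01 + 1734.6 + 213.49)
    = 122129 / 2256.1 ≈ 54.13 °C

T_f ≈ 54.1 °C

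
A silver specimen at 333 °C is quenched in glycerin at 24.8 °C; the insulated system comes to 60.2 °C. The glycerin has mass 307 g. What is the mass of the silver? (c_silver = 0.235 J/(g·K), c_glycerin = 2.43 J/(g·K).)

m ≈ 412 g

Let T be the final temperature. ΣQ_i = 0:
m×0.235×(60.2 − 333) + 307×2.43×(60.2 − 24.8) = 0
-64.11 m = -26409
m = -26409/-64.11 ≈ 411.9 g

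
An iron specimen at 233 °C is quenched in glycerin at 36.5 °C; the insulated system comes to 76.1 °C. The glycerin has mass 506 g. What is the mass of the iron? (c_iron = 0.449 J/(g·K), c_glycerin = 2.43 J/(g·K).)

Let T be the final temperature. ΣQ_i = 0:
m×0.449×(76.1 − 233) + 506×2.43×(76.1 − 36.5) = 0
-70.45 m = -48691
m = -48691/-70.45 ≈ 691.2 g

m ≈ 691 g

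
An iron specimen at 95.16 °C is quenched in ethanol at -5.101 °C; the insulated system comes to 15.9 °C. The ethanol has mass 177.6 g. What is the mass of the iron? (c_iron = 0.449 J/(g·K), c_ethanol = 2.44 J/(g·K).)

m ≈ 256 g

Energy conservation, ΣQ = 0:
m·0.449·(15.9 − 95.16) + 177.6·2.44·(15.9 − (-5.101)) = 0
-35.59 m = -9100.7
m = -9100.7/-35.59 ≈ 255.7 g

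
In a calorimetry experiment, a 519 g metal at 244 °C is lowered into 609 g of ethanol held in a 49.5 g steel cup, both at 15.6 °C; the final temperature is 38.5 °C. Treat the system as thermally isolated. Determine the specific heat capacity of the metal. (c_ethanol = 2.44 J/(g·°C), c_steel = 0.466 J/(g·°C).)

Net heat exchanged in the isolated system is zero:
519×c×(38.5 − 244) + 609×2.44×(38.5 − 15.6) + 49.5×0.466×(38.5 − 15.6) = 0
-106654 c = -34557
c = -34557/-106654 ≈ 0.324 J/(g·°C)

c ≈ 0.324 J/(g·°C)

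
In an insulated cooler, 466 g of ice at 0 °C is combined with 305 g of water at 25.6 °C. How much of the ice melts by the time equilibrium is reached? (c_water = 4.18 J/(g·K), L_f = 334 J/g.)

m_melted ≈ 97.7 g

Water can give up m c ΔT = 305×4.18×25.6 = 32637 J before reaching 0 °C.
Fully melting the ice requires m_ice L_f = 466×334 = 155644 J.
32637 J < 155644 J, so only part of the ice melts and the system sits at 0 °C.
m_melted×334 = 32637  ⇒  m_melted ≈ 97.72 g.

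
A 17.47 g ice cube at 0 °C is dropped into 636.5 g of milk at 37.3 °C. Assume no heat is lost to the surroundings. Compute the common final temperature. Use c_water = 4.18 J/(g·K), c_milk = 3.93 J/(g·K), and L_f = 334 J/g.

T_f ≈ 34.0 °C

Heat gained plus heat lost sum to zero:
melt ice: 17.47·334 = 5835
  meltwater 0→T: 17.47·4.18·T = 73.02 T
  milk: 2501.4(T − 37.3)
2574.5 T = 93304 − 5835 = 87469
T ≈ 33.98 °C (positive, so assuming full melt was valid).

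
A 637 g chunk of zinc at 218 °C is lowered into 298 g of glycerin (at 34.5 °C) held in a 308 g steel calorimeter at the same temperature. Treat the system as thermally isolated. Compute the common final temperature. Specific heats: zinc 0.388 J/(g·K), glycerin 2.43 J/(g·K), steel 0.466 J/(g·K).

Taking heat into each body as positive, Σ m c ΔT = 0:
637·0.388·(T − 218) + 298·2.43·(T − 34.5) + 308·0.466·(T − 34.5) = 0
247.16(T − 218) + 724.14(T − 34.5) + 143.53(T − 34.5) = 0
(247.16 + 724.14 + 143.53) T = 247.16·218 + 724.14·34.5 + 143.53·34.5
T ≈ 75.18 °C

T_f ≈ 75.2 °C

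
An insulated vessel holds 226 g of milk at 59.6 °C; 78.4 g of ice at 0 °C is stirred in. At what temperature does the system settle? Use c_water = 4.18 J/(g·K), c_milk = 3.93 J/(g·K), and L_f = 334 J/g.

T_f ≈ 22.0 °C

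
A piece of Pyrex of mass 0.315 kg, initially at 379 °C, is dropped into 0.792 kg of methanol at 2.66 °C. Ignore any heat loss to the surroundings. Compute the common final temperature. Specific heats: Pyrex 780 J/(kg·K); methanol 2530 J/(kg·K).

Setting the total heat transfer to zero:
0.315*780*(T − 379) + 0.792*2530*(T − 2.66) = 0
2249.5 T = 98450
T = 98450 / 2249.5 = 43.8 °C

T_f ≈ 43.8 °C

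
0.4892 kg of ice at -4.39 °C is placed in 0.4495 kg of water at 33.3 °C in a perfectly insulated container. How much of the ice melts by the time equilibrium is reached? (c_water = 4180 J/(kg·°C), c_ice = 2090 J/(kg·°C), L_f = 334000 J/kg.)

m_melted ≈ 0.174 kg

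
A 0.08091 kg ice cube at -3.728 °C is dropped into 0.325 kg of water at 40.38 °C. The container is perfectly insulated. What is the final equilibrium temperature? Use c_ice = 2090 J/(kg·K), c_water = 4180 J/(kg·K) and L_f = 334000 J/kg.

Net heat exchanged in the isolated system is zero:
ice -3.728→0 °C: 0.08091×2090×3.728 = 630.41
  fusion: m_ice L_f = 0.08091×334000 = 27024
  meltwater 0→T: 0.08091×4180×T = 338.2 T
  water: 1358.5(T − 40.38)
1696.7 T = 54856 − 27654 = 27202
T ≈ 16.03 °C. Since T > 0 °C, the all-ice-melts assumption holds.

T_f ≈ 16.0 °C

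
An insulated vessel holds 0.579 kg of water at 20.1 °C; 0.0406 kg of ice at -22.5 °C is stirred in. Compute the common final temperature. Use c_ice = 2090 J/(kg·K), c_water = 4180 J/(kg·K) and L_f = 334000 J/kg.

Energy conservation, ΣQ = 0:
warm ice to 0 °C: 0.0406·2090·(0 − (-22.5)) = 1909.2
  fusion: m_ice L_f = 0.0406·334000 = 13560
  meltwater 0→T: 0.0406·4180·T = 169.71 T
  water cools: 0.579·4180·(T − 20.1) = 2420.2(T − 20.1)
2589.9 T = 48646 − 15470 = 33177
T ≈ 12.81 °C (positive, so assuming full melt was valid).

T_f ≈ 12.8 °C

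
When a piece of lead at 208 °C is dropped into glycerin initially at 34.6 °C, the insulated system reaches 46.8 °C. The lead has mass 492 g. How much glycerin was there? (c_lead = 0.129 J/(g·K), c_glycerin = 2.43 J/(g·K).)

|Q_lead| = |Q_glycerin|:
492·0.129·(208 − 46.8) = m·2.43·(46.8 − 34.6)
29.65 m = 10231  ⇒  m ≈ 345.1 g

m ≈ 345 g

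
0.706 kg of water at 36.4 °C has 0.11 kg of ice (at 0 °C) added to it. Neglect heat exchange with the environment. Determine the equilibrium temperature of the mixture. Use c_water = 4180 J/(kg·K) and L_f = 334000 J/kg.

T_f ≈ 20.7 °C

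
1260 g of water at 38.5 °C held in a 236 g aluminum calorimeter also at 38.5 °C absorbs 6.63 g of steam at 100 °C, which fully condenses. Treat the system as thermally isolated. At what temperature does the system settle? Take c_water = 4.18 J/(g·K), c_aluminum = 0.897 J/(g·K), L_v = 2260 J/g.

T_f ≈ 41.5 °C

Energy balance with sensible and latent terms:
latent heat released on condensation: 6.63×2260 = 14984; condensed water 100 °C→T: 27.71(T − 100); original water: 5266.8(T − 38.5); cup: 211.69(T − 38.5)
5506.2 T = 14984 + 2771.3 + 210922 = 228677
T ≈ 41.53 °C (< 100 °C, so full condensation is consistent).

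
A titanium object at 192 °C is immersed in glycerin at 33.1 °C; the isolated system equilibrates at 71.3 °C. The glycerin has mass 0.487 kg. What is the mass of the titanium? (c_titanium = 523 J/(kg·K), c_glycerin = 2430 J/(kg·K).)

m ≈ 0.716 kg

Heat lost by the titanium = heat gained by the glycerin:
m·523·(192 − 71.3) = 0.487·2430·(71.3 − 33.1)
63126 m = 45206  ⇒  m ≈ 0.7161 kg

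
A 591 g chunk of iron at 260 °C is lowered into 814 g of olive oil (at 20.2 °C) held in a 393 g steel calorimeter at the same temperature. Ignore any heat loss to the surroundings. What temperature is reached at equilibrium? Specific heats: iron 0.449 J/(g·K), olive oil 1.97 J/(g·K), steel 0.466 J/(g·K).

T_f ≈ 51.2 °C

Heat gained plus heat lost sum to zero:
591·0.449·(T − 260) + 814·1.97·(T − 20.2) + 393·0.466·(T − 20.2) = 0
265.36(T − 260) + 1603.6(T − 20.2) + 183.14(T − 20.2) = 0
(265.36 + 1603.6 + 183.14) T = 265.36·260 + 1603.6·20.2 + 183.14·20.2
T = 105085 / 2052.1 = 51.2 °C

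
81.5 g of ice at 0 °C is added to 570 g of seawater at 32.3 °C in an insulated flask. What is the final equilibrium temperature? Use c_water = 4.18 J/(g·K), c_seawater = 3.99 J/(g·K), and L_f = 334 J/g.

T_f ≈ 17.7 °C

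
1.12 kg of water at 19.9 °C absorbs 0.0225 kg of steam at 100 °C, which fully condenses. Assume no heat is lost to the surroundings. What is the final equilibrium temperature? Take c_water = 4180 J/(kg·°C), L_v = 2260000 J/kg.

T_f ≈ 32.1 °C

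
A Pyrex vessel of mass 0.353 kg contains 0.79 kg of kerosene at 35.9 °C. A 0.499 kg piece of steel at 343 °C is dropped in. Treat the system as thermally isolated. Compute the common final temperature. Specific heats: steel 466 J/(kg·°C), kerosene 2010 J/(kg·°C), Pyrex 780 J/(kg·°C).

T_f ≈ 70.0 °C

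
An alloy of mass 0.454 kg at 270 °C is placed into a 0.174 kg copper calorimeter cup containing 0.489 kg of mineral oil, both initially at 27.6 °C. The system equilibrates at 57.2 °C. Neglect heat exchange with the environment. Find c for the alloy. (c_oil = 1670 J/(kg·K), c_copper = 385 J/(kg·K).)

c ≈ 271 J/(kg·K)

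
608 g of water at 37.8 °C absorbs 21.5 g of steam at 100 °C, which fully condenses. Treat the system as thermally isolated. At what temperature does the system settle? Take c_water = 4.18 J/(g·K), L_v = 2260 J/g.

T_f ≈ 58.4 °C

Setting the total heat transfer to zero:
latent heat released on condensation: 21.5·2260 = 48590
  condensed water 100 °C→T: 89.87(T − 100)
  water warms: 608·4.18·(T − 37.8) = 2541.4(T − 37.8)
2631.3 T = 48590 + 8987 + 96066 = 153643
T ≈ 58.39 °C (< 100 °C, so full condensation is consistent).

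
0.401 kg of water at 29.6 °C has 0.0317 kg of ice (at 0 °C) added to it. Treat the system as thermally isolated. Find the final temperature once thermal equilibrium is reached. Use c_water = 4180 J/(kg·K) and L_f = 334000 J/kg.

T_f ≈ 21.6 °C

Energy conservation, ΣQ = 0:
melt ice: 0.0317·334000 = 10588
  warm the meltwater: 132.51 T
  water cools: 0.401·4180·(T − 29.6) = 1676.2(T − 29.6)
1808.7 T = 49615 − 10588 = 39027
T ≈ 21.58 °C (positive, so assuming full melt was valid).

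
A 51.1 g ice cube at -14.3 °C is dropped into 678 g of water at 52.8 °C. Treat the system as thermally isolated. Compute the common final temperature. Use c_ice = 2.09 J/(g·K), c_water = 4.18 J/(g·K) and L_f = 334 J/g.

Sum of m c ΔT and latent-heat terms is zero:
ice -14.3→0 °C: 51.1×2.09×14.3 = 1527.2
  latent heat to melt: 51.1×334 = 17067
  meltwater 0→T: 51.1×4.18×T = 213.6 T
  water cools: 678×4.18×(T − 52.8) = 2834(T − 52.8)
3047.6 T = 149637 − 18595 = 131043
T ≈ 43.00 °C. Since T > 0 °C, the all-ice-melts assumption holds.

T_f ≈ 43.0 °C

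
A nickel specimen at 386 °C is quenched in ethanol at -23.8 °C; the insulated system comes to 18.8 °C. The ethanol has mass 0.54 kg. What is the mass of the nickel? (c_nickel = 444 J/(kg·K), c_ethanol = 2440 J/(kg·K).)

Conservation of energy gives ΣQ = 0:
m×444×(18.8 − 386) + 0.54×2440×(18.8 − (-23.8)) = 0
-163037 m = -56130
m = -56130/-163037 ≈ 0.3443 kg

m ≈ 0.344 kg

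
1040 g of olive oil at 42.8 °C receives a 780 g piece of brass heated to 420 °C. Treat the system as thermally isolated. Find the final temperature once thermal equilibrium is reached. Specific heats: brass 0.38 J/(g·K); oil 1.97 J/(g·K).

T_f = Σ m_i c_i T_i / Σ m_i c_i:
T_f = (296.4×420 + 2048.8×42.8) / (296.4 + 2048.8)
    = 212177 / 2345.2 ≈ 90.47 °C

T_f ≈ 90.5 °C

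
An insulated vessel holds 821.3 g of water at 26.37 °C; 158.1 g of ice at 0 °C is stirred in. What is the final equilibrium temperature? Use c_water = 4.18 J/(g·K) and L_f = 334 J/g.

T_f ≈ 9.2 °C

Energy balance with sensible and latent terms:
melt ice: 158.1·334 = 52805; meltwater 0→T: 158.1·4.18·T = 660.86 T; water: 3433(T − 26.37)
4093.9 T = 90529 − 52805 = 37724
T ≈ 9.21 °C — above 0 °C, consistent with complete melting.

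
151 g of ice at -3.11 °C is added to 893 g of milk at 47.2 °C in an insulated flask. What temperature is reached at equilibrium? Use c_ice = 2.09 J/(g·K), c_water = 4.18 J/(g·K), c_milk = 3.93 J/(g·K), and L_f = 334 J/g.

Energy conservation, ΣQ = 0:
ice -3.11→0 °C: 151·2.09·3.11 = 981.48; melt ice: 151·334 = 50434; warm the meltwater: 631.18 T; milk: 3509.5(T − 47.2)
4140.7 T = 165648 − 51415 = 114232
T ≈ 27.59 °C. Since T > 0 °C, the all-ice-melts assumption holds.

T_f ≈ 27.6 °C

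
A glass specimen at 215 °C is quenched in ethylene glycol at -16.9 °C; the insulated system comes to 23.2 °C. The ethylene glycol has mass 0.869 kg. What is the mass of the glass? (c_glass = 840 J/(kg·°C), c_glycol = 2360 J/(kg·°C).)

m ≈ 0.51 kg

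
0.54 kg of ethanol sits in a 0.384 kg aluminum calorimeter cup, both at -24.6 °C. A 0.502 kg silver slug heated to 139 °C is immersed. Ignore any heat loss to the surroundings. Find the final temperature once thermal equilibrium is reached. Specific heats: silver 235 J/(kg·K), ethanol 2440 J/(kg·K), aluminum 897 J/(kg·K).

T_f ≈ -13.8 °C

With ΣQ=0 the equilibrium temperature is the m·c-weighted mean:
T_f = (117.97*139 + 1317.6*(-24.6) + 344.45*(-24.6)) / (117.97 + 1317.6 + 344.45)
    = -24489 / 1780 ≈ -13.76 °C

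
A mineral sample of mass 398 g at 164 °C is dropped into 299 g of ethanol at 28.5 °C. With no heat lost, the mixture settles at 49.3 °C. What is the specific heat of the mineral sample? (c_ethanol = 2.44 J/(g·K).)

Heat lost by the mineral sample = heat gained by the ethanol:
398×c×(164 − 49.3) = 299×2.44×(49.3 − 28.5)
45651 c = 15175  ⇒  c ≈ 0.3324 J/(g·K)

c ≈ 0.332 J/(g·K)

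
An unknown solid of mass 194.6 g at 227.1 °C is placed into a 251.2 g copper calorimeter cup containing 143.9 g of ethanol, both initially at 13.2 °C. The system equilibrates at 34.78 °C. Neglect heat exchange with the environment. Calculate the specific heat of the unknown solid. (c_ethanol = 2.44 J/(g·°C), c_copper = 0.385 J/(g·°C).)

c ≈ 0.258 J/(g·°C)

Taking heat into each body as positive, Σ m c ΔT = 0:
194.6·c·(34.78 − 227.1) + 143.9·2.44·(34.78 − 13.2) + 251.2·0.385·(34.78 − 13.2) = 0
-37425 c = -9664.1
c = -9664.1/-37425 ≈ 0.2582 J/(g·°C)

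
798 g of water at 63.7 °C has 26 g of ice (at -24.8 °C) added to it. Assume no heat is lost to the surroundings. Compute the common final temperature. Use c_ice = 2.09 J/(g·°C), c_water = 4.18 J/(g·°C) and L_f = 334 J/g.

T_f ≈ 58.8 °C

Setting the total heat transfer to zero:
warm ice to 0 °C: 26×2.09×(0 − (-24.8)) = 1347.6; latent heat to melt: 26×334 = 8684; meltwater 0→T: 26×4.18×T = 108.68 T; water: 3335.6(T − 63.7)
3444.3 T = 212480 − 10032 = 202449
T ≈ 58.78 °C. Since T > 0 °C, the all-ice-melts assumption holds.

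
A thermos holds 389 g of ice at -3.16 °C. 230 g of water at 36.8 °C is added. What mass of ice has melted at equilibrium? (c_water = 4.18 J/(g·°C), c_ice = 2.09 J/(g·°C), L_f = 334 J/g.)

Heat available from the water dropping to 0 °C: 230·4.18·36.8 = 35380 J.
Warming the ice to 0 °C takes 389·2.09·3.16 = 2569.1 J, leaving 32810 J for melting.
Fully melting the ice requires m_ice L_f = 389·334 = 129926 J.
Since 32810 < 129926 J, not all the ice melts; equilibrium is at 0 °C.
m_melt = 32810 / L_f = 98.23 g.

m_melted ≈ 98.2 g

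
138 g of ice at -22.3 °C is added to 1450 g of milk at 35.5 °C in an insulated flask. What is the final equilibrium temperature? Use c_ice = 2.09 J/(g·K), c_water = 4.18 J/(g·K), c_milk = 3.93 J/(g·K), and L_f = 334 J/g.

T_f ≈ 23.9 °C

Energy conservation, ΣQ = 0:
warm ice to 0 °C: 138·2.09·(0 − (-22.3)) = 6431.8; latent heat to melt: 138·334 = 46092; meltwater 0→T: 138·4.18·T = 576.84 T; milk cools: 1450·3.93·(T − 35.5) = 5698.5(T − 35.5)
6275.3 T = 202297 − 52524 = 149773
T ≈ 23.87 °C — above 0 °C, consistent with complete melting.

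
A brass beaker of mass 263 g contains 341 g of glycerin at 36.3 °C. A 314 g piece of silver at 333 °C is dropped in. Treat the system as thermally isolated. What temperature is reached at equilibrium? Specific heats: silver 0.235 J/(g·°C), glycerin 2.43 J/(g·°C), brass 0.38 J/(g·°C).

T_f ≈ 58.1 °C

Setting the total heat transfer to zero:
314*0.235*(T − 333) + 341*2.43*(T − 36.3) + 263*0.38*(T − 36.3) = 0
73.79(T − 333) + 828.63(T − 36.3) + 99.94(T − 36.3) = 0
(73.79 + 828.63 + 99.94) T = 73.79*333 + 828.63*36.3 + 99.94*36.3
T = 58279 / 1002.4 = 58.1 °C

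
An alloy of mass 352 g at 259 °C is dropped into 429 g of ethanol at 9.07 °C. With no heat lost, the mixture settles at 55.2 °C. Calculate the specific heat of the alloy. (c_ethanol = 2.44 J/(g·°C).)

c ≈ 0.673 J/(g·°C)

Heat gained plus heat lost sum to zero:
352·c·(55.2 − 259) + 429·2.44·(55.2 − 9.07) = 0
-71738 c = -48287
c = -48287/-71738 ≈ 0.6731 J/(g·°C)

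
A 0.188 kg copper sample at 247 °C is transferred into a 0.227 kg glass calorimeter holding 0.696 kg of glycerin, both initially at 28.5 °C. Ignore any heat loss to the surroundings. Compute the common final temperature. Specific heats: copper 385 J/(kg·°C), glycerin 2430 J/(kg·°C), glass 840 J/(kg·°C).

Let T be the final temperature. ΣQ_i = 0:
0.188*385*(T − 247) + 0.696*2430*(T − 28.5) + 0.227*840*(T − 28.5) = 0
72.38(T − 247) + 1691.3(T − 28.5) + 190.68(T − 28.5) = 0
1954.3 T = 71514
T ≈ 36.59 °C

T_f ≈ 36.6 °C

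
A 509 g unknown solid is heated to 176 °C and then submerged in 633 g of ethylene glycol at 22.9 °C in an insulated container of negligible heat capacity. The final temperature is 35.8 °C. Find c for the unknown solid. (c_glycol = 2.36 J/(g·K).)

m_s c (T_s − T_f) = m_glycol c_glycol (T_f − T_0):
509·c·(176 − 35.8) = 633·2.36·(35.8 − 22.9)
71362 c = 19271  ⇒  c ≈ 0.27 J/(g·K)

c ≈ 0.27 J/(g·K)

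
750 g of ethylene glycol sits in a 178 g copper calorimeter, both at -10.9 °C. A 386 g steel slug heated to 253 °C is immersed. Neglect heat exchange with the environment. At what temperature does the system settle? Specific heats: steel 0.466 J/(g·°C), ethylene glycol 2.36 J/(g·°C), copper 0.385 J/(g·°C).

Net heat exchanged in the isolated system is zero:
386·0.466·(T − 253) + 750·2.36·(T − (-10.9)) + 178·0.385·(T − (-10.9)) = 0
179.88(T − 253) + 1770(T − (-10.9)) + 68.53(T − (-10.9)) = 0
(179.88 + 1770 + 68.53) T = 179.88·253 + 1770·(-10.9) + 68.53·(-10.9)
T = 25469 / 2018.4 = 12.6 °C

T_f ≈ 12.6 °C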